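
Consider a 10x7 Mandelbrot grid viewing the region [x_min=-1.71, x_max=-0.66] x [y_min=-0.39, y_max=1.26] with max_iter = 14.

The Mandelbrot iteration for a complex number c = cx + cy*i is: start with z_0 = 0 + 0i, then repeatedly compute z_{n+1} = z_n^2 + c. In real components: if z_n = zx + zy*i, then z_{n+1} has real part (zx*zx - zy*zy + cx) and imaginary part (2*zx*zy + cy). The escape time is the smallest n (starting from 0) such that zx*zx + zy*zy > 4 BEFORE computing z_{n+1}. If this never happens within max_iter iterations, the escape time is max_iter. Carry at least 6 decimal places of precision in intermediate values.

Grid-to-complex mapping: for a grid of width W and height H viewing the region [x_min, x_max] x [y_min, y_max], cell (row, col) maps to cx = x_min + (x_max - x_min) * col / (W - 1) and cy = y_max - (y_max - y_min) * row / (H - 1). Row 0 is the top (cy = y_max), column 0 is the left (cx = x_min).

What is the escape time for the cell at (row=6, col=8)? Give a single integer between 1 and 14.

z_0 = 0 + 0i, c = -0.7767 + -0.3900i
Iter 1: z = -0.7767 + -0.3900i, |z|^2 = 0.7553
Iter 2: z = -0.3256 + 0.2158i, |z|^2 = 0.1526
Iter 3: z = -0.7172 + -0.5305i, |z|^2 = 0.7959
Iter 4: z = -0.5437 + 0.3710i, |z|^2 = 0.4332
Iter 5: z = -0.6188 + -0.7934i, |z|^2 = 1.0124
Iter 6: z = -1.0233 + 0.5919i, |z|^2 = 1.3975
Iter 7: z = -0.0798 + -1.6013i, |z|^2 = 2.5706
Iter 8: z = -3.3345 + -0.1345i, |z|^2 = 11.1369
Escaped at iteration 8

Answer: 8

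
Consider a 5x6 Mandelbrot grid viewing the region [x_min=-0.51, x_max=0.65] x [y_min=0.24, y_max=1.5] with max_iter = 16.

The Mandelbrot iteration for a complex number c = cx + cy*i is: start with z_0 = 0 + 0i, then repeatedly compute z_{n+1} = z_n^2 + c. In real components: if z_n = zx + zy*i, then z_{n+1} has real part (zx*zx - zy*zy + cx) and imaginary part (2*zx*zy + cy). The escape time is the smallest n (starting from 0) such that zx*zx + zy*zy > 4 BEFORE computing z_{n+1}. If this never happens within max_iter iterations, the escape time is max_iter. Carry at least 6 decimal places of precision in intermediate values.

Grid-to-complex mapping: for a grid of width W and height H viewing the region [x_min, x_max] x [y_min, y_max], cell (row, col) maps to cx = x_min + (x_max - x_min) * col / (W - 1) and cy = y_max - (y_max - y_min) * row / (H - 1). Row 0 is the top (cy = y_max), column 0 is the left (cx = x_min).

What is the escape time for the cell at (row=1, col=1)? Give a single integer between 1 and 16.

z_0 = 0 + 0i, c = -0.2200 + 1.2480i
Iter 1: z = -0.2200 + 1.2480i, |z|^2 = 1.6059
Iter 2: z = -1.7291 + 0.6989i, |z|^2 = 3.4782
Iter 3: z = 2.2814 + -1.1689i, |z|^2 = 6.5709
Escaped at iteration 3

Answer: 3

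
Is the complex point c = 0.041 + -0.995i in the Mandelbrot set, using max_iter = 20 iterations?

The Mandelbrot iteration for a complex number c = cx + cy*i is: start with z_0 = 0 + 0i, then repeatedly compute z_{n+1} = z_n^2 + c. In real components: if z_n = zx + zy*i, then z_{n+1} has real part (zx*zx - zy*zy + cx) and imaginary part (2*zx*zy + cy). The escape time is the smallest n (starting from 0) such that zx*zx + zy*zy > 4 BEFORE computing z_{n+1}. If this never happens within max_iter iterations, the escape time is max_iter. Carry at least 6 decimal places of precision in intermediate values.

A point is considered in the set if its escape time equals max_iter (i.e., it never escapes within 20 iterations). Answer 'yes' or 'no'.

Answer: no

Derivation:
z_0 = 0 + 0i, c = 0.0410 + -0.9950i
Iter 1: z = 0.0410 + -0.9950i, |z|^2 = 0.9917
Iter 2: z = -0.9473 + -1.0766i, |z|^2 = 2.0565
Iter 3: z = -0.2206 + 1.0448i, |z|^2 = 1.1403
Iter 4: z = -1.0020 + -1.4559i, |z|^2 = 3.1237
Iter 5: z = -1.0748 + 1.9226i, |z|^2 = 4.8515
Escaped at iteration 5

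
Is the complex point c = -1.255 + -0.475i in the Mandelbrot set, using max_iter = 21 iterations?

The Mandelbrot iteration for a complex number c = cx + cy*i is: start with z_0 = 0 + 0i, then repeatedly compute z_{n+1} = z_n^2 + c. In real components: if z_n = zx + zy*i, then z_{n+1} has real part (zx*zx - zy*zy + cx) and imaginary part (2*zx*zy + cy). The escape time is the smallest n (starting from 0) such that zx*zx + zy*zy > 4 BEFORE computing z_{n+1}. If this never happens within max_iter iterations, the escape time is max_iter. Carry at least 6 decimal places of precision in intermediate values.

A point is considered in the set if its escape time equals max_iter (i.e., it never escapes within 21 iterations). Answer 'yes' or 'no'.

z_0 = 0 + 0i, c = -1.2550 + -0.4750i
Iter 1: z = -1.2550 + -0.4750i, |z|^2 = 1.8006
Iter 2: z = 0.0944 + 0.7172i, |z|^2 = 0.5234
Iter 3: z = -1.7605 + -0.3396i, |z|^2 = 3.2148
Iter 4: z = 1.7292 + 0.7207i, |z|^2 = 3.5094
Iter 5: z = 1.2156 + 2.0174i, |z|^2 = 5.5477
Escaped at iteration 5

Answer: no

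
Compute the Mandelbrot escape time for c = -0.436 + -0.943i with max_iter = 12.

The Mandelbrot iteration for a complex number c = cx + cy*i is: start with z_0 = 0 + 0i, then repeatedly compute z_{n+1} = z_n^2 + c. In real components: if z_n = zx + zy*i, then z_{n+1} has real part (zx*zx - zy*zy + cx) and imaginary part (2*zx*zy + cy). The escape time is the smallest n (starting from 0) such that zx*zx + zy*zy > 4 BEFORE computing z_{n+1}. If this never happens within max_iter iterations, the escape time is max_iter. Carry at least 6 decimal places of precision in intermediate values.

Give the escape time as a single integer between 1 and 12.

Answer: 4

Derivation:
z_0 = 0 + 0i, c = -0.4360 + -0.9430i
Iter 1: z = -0.4360 + -0.9430i, |z|^2 = 1.0793
Iter 2: z = -1.1352 + -0.1207i, |z|^2 = 1.3031
Iter 3: z = 0.8380 + -0.6690i, |z|^2 = 1.1498
Iter 4: z = -0.1813 + -2.0642i, |z|^2 = 4.2937
Escaped at iteration 4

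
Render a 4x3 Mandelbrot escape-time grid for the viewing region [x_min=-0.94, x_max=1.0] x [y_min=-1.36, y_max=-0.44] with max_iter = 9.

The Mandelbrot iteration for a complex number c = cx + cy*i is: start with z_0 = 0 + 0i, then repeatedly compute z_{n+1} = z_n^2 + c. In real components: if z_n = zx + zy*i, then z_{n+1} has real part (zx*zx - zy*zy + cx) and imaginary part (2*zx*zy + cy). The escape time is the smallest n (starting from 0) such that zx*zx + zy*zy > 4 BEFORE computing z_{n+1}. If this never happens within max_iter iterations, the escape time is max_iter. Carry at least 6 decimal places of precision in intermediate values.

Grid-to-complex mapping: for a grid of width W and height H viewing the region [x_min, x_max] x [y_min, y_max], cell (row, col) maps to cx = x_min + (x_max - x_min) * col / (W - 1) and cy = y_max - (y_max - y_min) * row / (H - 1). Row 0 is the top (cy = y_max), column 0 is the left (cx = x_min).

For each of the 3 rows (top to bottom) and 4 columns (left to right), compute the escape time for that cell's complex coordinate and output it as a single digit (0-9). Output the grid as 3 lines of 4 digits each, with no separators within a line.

(row=0, col=0): c = -0.9400 + -0.4400i → escape time 6
(row=0, col=1): c = -0.2933 + -0.4400i → escape time 9
(row=0, col=2): c = 0.3533 + -0.4400i → escape time 9
(row=0, col=3): c = 1.0000 + -0.4400i → escape time 2
(row=1, col=0): c = -0.9400 + -0.9000i → escape time 3
(row=1, col=1): c = -0.2933 + -0.9000i → escape time 6
(row=1, col=2): c = 0.3533 + -0.9000i → escape time 4
(row=1, col=3): c = 1.0000 + -0.9000i → escape time 2
(row=2, col=0): c = -0.9400 + -1.3600i → escape time 2
(row=2, col=1): c = -0.2933 + -1.3600i → escape time 2
(row=2, col=2): c = 0.3533 + -1.3600i → escape time 2
(row=2, col=3): c = 1.0000 + -1.3600i → escape time 2

Answer: 6992
3642
2222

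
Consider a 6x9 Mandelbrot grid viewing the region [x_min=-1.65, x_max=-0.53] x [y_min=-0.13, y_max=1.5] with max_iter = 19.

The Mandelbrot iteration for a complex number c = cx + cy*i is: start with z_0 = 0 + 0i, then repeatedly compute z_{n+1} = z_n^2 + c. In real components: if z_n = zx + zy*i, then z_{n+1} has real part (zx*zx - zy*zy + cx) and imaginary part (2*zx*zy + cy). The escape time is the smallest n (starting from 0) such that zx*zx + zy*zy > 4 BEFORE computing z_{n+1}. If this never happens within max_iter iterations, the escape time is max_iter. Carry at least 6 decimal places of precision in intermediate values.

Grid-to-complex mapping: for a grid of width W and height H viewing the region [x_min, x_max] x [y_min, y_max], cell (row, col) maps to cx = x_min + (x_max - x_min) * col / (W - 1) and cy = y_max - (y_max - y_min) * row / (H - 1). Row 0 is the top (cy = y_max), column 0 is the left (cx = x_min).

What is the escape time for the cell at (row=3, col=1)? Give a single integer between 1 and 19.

Answer: 3

Derivation:
z_0 = 0 + 0i, c = -1.4260 + 0.8888i
Iter 1: z = -1.4260 + 0.8888i, |z|^2 = 2.8234
Iter 2: z = -0.1824 + -1.6460i, |z|^2 = 2.7425
Iter 3: z = -4.1019 + 1.4892i, |z|^2 = 19.0436
Escaped at iteration 3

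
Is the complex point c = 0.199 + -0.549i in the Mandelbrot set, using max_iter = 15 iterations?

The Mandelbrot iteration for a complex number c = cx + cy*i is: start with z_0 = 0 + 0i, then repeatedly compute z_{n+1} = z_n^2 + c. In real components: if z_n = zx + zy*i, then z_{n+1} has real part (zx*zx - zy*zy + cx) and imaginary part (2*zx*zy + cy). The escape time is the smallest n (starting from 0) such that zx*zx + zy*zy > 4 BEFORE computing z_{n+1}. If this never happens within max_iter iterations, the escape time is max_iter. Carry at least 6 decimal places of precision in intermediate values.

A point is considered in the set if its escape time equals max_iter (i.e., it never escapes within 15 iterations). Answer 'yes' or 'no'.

Answer: yes

Derivation:
z_0 = 0 + 0i, c = 0.1990 + -0.5490i
Iter 1: z = 0.1990 + -0.5490i, |z|^2 = 0.3410
Iter 2: z = -0.0628 + -0.7675i, |z|^2 = 0.5930
Iter 3: z = -0.3861 + -0.4526i, |z|^2 = 0.3539
Iter 4: z = 0.1432 + -0.1995i, |z|^2 = 0.0603
Iter 5: z = 0.1797 + -0.6061i, |z|^2 = 0.3997
Iter 6: z = -0.1361 + -0.7669i, |z|^2 = 0.6066
Iter 7: z = -0.3706 + -0.3402i, |z|^2 = 0.2531
Iter 8: z = 0.2206 + -0.2968i, |z|^2 = 0.1368
Iter 9: z = 0.1595 + -0.6799i, |z|^2 = 0.4878
Iter 10: z = -0.2379 + -0.7660i, |z|^2 = 0.6433
Iter 11: z = -0.3311 + -0.1846i, |z|^2 = 0.1437
Iter 12: z = 0.2745 + -0.4268i, |z|^2 = 0.2575
Iter 13: z = 0.0923 + -0.7833i, |z|^2 = 0.6221
Iter 14: z = -0.4061 + -0.6935i, |z|^2 = 0.6459
Did not escape in 15 iterations → in set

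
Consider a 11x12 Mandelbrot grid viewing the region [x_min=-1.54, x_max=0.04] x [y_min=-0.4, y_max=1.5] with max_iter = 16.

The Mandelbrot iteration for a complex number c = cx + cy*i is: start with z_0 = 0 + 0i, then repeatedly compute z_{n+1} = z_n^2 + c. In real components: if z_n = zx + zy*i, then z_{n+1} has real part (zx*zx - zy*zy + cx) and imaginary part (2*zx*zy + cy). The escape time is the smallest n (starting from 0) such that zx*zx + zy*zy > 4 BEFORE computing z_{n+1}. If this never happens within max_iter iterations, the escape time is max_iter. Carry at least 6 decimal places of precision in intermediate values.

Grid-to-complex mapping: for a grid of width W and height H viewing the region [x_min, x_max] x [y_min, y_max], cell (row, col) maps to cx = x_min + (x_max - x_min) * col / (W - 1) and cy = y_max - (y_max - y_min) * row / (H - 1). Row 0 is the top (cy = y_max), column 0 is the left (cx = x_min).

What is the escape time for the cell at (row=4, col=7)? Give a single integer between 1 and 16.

Answer: 6

Derivation:
z_0 = 0 + 0i, c = -0.4340 + 0.8091i
Iter 1: z = -0.4340 + 0.8091i, |z|^2 = 0.8430
Iter 2: z = -0.9003 + 0.1068i, |z|^2 = 0.8219
Iter 3: z = 0.3651 + 0.6168i, |z|^2 = 0.5137
Iter 4: z = -0.6811 + 1.2595i, |z|^2 = 2.0502
Iter 5: z = -1.5563 + -0.9067i, |z|^2 = 3.2440
Iter 6: z = 1.1659 + 3.6311i, |z|^2 = 14.5441
Escaped at iteration 6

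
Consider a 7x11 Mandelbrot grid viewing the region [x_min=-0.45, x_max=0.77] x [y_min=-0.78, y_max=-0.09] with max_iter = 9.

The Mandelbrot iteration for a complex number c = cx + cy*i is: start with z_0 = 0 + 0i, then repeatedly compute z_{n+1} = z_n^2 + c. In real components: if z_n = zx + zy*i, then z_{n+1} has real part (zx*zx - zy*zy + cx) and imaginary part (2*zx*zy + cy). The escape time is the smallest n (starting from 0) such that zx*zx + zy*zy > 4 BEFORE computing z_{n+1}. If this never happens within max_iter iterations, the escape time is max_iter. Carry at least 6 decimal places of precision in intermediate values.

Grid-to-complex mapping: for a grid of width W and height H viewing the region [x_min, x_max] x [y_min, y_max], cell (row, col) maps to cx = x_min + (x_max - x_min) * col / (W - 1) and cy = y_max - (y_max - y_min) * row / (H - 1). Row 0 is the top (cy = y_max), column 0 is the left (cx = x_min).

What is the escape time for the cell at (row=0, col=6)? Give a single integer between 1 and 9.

Answer: 3

Derivation:
z_0 = 0 + 0i, c = 0.7700 + -0.0900i
Iter 1: z = 0.7700 + -0.0900i, |z|^2 = 0.6010
Iter 2: z = 1.3548 + -0.2286i, |z|^2 = 1.8877
Iter 3: z = 2.5532 + -0.7094i, |z|^2 = 7.0222
Escaped at iteration 3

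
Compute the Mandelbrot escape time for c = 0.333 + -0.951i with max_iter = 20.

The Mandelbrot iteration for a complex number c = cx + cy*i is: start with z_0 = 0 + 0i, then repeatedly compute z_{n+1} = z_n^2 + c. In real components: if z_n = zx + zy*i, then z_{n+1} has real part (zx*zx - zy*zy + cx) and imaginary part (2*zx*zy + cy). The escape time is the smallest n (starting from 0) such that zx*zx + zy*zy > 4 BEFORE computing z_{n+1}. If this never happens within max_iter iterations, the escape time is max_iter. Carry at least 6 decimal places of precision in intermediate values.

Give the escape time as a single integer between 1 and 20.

Answer: 3

Derivation:
z_0 = 0 + 0i, c = 0.3330 + -0.9510i
Iter 1: z = 0.3330 + -0.9510i, |z|^2 = 1.0153
Iter 2: z = -0.4605 + -1.5844i, |z|^2 = 2.7223
Iter 3: z = -1.9651 + 0.5082i, |z|^2 = 4.1201
Escaped at iteration 3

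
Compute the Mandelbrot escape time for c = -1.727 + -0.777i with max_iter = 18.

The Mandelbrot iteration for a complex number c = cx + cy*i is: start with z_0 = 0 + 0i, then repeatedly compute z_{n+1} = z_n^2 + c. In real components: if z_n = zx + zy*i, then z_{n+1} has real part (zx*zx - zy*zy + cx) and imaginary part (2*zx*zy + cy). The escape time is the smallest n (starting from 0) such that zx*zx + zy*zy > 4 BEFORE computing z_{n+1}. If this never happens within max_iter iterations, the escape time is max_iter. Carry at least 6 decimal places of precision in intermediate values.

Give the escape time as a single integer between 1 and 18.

z_0 = 0 + 0i, c = -1.7270 + -0.7770i
Iter 1: z = -1.7270 + -0.7770i, |z|^2 = 3.5863
Iter 2: z = 0.6518 + 1.9068i, |z|^2 = 4.0606
Escaped at iteration 2

Answer: 2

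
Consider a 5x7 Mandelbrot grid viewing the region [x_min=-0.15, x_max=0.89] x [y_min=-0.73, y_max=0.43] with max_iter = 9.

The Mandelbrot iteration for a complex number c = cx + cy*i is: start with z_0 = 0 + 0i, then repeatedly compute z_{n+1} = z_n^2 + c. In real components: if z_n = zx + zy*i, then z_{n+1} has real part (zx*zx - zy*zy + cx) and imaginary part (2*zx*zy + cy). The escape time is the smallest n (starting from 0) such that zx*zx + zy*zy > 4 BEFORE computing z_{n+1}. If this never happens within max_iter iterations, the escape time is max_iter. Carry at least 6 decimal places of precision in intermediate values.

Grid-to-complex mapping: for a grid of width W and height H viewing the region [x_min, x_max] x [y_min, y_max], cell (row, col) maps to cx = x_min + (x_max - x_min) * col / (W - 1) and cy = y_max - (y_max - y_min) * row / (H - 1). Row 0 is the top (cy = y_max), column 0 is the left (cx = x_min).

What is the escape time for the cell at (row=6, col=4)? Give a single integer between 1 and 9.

Answer: 2

Derivation:
z_0 = 0 + 0i, c = 0.8900 + -0.7300i
Iter 1: z = 0.8900 + -0.7300i, |z|^2 = 1.3250
Iter 2: z = 1.1492 + -2.0294i, |z|^2 = 5.4391
Escaped at iteration 2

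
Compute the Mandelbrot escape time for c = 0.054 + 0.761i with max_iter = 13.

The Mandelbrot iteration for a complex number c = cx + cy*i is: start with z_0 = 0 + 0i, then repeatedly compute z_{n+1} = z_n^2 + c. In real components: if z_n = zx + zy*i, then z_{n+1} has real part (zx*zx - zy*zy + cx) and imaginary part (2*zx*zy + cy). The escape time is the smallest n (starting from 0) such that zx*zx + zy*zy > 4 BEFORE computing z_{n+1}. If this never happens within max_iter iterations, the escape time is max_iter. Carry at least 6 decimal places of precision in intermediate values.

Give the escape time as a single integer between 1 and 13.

Answer: 8

Derivation:
z_0 = 0 + 0i, c = 0.0540 + 0.7610i
Iter 1: z = 0.0540 + 0.7610i, |z|^2 = 0.5820
Iter 2: z = -0.5222 + 0.8432i, |z|^2 = 0.9837
Iter 3: z = -0.3843 + -0.1196i, |z|^2 = 0.1620
Iter 4: z = 0.1873 + 0.8529i, |z|^2 = 0.7626
Iter 5: z = -0.6384 + 1.0806i, |z|^2 = 1.5753
Iter 6: z = -0.7061 + -0.6187i, |z|^2 = 0.8814
Iter 7: z = 0.1698 + 1.6348i, |z|^2 = 2.7014
Iter 8: z = -2.5897 + 1.3161i, |z|^2 = 8.4389
Escaped at iteration 8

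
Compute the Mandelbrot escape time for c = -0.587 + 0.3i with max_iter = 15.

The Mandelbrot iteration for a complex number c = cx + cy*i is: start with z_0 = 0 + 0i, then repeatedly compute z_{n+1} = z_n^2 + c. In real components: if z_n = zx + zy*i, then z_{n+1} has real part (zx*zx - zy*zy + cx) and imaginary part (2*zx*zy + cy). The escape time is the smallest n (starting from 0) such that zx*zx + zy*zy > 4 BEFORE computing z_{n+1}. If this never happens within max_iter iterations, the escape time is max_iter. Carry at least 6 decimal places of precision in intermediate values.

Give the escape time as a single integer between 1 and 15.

Answer: 15

Derivation:
z_0 = 0 + 0i, c = -0.5870 + 0.3000i
Iter 1: z = -0.5870 + 0.3000i, |z|^2 = 0.4346
Iter 2: z = -0.3324 + -0.0522i, |z|^2 = 0.1132
Iter 3: z = -0.4792 + 0.3347i, |z|^2 = 0.3417
Iter 4: z = -0.4694 + -0.0208i, |z|^2 = 0.2208
Iter 5: z = -0.3671 + 0.3195i, |z|^2 = 0.2369
Iter 6: z = -0.5543 + 0.0654i, |z|^2 = 0.3115
Iter 7: z = -0.2840 + 0.2275i, |z|^2 = 0.1324
Iter 8: z = -0.5581 + 0.1708i, |z|^2 = 0.3406
Iter 9: z = -0.3047 + 0.1094i, |z|^2 = 0.1048
Iter 10: z = -0.5061 + 0.2333i, |z|^2 = 0.3106
Iter 11: z = -0.3853 + 0.0638i, |z|^2 = 0.1525
Iter 12: z = -0.4426 + 0.2508i, |z|^2 = 0.2588
Iter 13: z = -0.4540 + 0.0779i, |z|^2 = 0.2122
Iter 14: z = -0.3870 + 0.2292i, |z|^2 = 0.2023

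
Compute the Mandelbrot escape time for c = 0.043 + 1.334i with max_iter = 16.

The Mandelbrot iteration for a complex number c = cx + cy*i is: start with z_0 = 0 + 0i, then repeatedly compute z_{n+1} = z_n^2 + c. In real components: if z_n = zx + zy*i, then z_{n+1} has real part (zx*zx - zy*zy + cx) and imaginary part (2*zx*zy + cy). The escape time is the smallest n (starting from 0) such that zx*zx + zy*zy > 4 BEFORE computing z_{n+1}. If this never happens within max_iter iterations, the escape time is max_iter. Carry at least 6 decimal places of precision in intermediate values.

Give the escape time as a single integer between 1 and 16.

z_0 = 0 + 0i, c = 0.0430 + 1.3340i
Iter 1: z = 0.0430 + 1.3340i, |z|^2 = 1.7814
Iter 2: z = -1.7347 + 1.4487i, |z|^2 = 5.1080
Escaped at iteration 2

Answer: 2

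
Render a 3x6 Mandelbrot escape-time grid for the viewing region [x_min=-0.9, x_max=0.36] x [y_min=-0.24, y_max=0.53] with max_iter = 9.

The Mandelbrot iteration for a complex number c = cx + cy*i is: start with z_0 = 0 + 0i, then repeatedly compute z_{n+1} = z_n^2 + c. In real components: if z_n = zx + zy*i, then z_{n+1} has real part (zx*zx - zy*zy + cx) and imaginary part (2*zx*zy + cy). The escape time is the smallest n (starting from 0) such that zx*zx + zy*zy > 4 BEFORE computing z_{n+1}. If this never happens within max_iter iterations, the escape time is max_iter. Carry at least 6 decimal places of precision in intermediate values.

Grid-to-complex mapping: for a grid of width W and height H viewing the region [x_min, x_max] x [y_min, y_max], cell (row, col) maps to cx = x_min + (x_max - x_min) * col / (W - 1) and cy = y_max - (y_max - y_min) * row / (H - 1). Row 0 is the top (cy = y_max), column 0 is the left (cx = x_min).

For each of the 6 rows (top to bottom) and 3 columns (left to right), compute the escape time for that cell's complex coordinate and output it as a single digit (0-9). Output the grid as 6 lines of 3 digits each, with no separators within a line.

(row=0, col=0): c = -0.9000 + 0.5300i → escape time 5
(row=0, col=1): c = -0.2700 + 0.5300i → escape time 9
(row=0, col=2): c = 0.3600 + 0.5300i → escape time 9
(row=1, col=0): c = -0.9000 + 0.3760i → escape time 7
(row=1, col=1): c = -0.2700 + 0.3760i → escape time 9
(row=1, col=2): c = 0.3600 + 0.3760i → escape time 9
(row=2, col=0): c = -0.9000 + 0.2220i → escape time 9
(row=2, col=1): c = -0.2700 + 0.2220i → escape time 9
(row=2, col=2): c = 0.3600 + 0.2220i → escape time 9
(row=3, col=0): c = -0.9000 + 0.0680i → escape time 9
(row=3, col=1): c = -0.2700 + 0.0680i → escape time 9
(row=3, col=2): c = 0.3600 + 0.0680i → escape time 9
(row=4, col=0): c = -0.9000 + -0.0860i → escape time 9
(row=4, col=1): c = -0.2700 + -0.0860i → escape time 9
(row=4, col=2): c = 0.3600 + -0.0860i → escape time 9
(row=5, col=0): c = -0.9000 + -0.2400i → escape time 9
(row=5, col=1): c = -0.2700 + -0.2400i → escape time 9
(row=5, col=2): c = 0.3600 + -0.2400i → escape time 9

Answer: 599
799
999
999
999
999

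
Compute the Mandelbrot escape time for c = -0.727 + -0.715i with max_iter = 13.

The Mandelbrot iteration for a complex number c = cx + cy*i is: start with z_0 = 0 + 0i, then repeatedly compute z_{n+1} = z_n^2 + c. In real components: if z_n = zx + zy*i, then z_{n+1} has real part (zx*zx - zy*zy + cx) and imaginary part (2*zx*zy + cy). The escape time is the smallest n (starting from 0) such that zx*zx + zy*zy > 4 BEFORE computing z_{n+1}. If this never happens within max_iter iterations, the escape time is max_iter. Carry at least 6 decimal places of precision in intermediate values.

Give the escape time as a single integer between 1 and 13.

Answer: 4

Derivation:
z_0 = 0 + 0i, c = -0.7270 + -0.7150i
Iter 1: z = -0.7270 + -0.7150i, |z|^2 = 1.0398
Iter 2: z = -0.7097 + 0.3246i, |z|^2 = 0.6090
Iter 3: z = -0.3287 + -1.1757i, |z|^2 = 1.4904
Iter 4: z = -2.0013 + 0.0579i, |z|^2 = 4.0087
Escaped at iteration 4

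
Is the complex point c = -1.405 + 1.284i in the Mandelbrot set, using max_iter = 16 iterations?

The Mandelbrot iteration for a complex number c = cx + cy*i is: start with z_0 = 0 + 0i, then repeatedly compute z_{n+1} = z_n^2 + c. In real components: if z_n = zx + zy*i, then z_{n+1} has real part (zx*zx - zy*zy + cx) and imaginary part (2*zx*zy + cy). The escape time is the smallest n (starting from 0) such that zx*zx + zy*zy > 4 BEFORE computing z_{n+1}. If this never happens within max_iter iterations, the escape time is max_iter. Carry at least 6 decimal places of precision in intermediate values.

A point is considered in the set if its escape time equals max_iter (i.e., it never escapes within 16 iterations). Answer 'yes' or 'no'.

Answer: no

Derivation:
z_0 = 0 + 0i, c = -1.4050 + 1.2840i
Iter 1: z = -1.4050 + 1.2840i, |z|^2 = 3.6227
Iter 2: z = -1.0796 + -2.3240i, |z|^2 = 6.5668
Escaped at iteration 2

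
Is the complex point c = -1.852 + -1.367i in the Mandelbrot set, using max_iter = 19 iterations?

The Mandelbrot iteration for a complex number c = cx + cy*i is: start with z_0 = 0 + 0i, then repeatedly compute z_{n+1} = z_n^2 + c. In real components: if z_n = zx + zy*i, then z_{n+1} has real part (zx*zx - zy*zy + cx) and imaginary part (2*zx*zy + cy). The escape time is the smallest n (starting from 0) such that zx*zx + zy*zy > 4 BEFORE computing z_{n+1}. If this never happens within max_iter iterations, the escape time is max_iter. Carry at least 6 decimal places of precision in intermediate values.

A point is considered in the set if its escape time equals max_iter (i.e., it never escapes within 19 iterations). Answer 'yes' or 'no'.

Answer: no

Derivation:
z_0 = 0 + 0i, c = -1.8520 + -1.3670i
Iter 1: z = -1.8520 + -1.3670i, |z|^2 = 5.2986
Escaped at iteration 1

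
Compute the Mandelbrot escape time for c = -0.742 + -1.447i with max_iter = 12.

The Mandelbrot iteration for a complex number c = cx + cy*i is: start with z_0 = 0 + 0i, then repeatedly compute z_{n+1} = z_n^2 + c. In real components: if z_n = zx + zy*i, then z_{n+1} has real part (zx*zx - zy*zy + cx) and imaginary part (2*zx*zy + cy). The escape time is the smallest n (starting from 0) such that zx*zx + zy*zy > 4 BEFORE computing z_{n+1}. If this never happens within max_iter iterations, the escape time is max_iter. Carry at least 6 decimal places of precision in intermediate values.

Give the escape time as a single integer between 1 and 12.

z_0 = 0 + 0i, c = -0.7420 + -1.4470i
Iter 1: z = -0.7420 + -1.4470i, |z|^2 = 2.6444
Iter 2: z = -2.2852 + 0.7003i, |z|^2 = 5.7128
Escaped at iteration 2

Answer: 2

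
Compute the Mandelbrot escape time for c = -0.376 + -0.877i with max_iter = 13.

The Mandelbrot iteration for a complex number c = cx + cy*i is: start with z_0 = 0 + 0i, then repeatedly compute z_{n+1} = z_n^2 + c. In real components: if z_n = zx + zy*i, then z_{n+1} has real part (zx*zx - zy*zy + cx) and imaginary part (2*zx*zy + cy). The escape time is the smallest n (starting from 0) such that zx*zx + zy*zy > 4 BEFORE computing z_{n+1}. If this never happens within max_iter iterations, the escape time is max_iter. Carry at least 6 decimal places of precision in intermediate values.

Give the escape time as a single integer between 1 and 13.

Answer: 5

Derivation:
z_0 = 0 + 0i, c = -0.3760 + -0.8770i
Iter 1: z = -0.3760 + -0.8770i, |z|^2 = 0.9105
Iter 2: z = -1.0038 + -0.2175i, |z|^2 = 1.0548
Iter 3: z = 0.5842 + -0.4404i, |z|^2 = 0.5352
Iter 4: z = -0.2286 + -1.3915i, |z|^2 = 1.9887
Iter 5: z = -2.2601 + -0.2407i, |z|^2 = 5.1662
Escaped at iteration 5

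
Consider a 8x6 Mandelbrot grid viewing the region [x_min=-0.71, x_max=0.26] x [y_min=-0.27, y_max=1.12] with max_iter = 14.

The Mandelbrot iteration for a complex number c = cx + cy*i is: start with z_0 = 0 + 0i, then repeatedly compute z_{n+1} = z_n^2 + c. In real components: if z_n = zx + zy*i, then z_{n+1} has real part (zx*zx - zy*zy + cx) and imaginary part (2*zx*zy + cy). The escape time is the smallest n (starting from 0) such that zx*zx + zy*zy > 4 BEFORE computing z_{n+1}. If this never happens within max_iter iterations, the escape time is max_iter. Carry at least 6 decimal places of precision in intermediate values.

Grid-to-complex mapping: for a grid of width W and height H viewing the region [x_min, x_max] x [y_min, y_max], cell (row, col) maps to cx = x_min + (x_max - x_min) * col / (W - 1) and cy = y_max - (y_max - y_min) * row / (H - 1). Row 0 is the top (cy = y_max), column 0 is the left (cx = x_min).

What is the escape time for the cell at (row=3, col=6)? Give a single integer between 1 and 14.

z_0 = 0 + 0i, c = 0.1214 + 0.2860i
Iter 1: z = 0.1214 + 0.2860i, |z|^2 = 0.0965
Iter 2: z = 0.0544 + 0.3555i, |z|^2 = 0.1293
Iter 3: z = -0.0020 + 0.3247i, |z|^2 = 0.1054
Iter 4: z = 0.0160 + 0.2847i, |z|^2 = 0.0813
Iter 5: z = 0.0406 + 0.2951i, |z|^2 = 0.0888
Iter 6: z = 0.0360 + 0.3100i, |z|^2 = 0.0974
Iter 7: z = 0.0266 + 0.3083i, |z|^2 = 0.0958
Iter 8: z = 0.0271 + 0.3024i, |z|^2 = 0.0922
Iter 9: z = 0.0307 + 0.3024i, |z|^2 = 0.0924
Iter 10: z = 0.0309 + 0.3046i, |z|^2 = 0.0937
Iter 11: z = 0.0296 + 0.3048i, |z|^2 = 0.0938
Iter 12: z = 0.0294 + 0.3041i, |z|^2 = 0.0933
Iter 13: z = 0.0298 + 0.3039i, |z|^2 = 0.0932

Answer: 14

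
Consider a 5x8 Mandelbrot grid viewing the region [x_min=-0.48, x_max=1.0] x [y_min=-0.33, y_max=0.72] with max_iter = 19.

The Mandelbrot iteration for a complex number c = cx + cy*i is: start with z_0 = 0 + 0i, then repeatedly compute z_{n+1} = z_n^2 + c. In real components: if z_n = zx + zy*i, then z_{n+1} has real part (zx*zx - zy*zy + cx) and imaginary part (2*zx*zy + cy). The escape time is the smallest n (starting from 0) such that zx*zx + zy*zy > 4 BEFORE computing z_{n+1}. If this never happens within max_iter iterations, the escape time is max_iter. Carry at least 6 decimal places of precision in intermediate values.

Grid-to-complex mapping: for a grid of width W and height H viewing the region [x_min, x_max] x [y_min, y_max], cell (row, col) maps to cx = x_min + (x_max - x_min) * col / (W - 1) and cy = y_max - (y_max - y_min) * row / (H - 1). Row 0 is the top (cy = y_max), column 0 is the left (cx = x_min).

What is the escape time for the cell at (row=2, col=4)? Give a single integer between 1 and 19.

z_0 = 0 + 0i, c = 1.0000 + 0.4200i
Iter 1: z = 1.0000 + 0.4200i, |z|^2 = 1.1764
Iter 2: z = 1.8236 + 1.2600i, |z|^2 = 4.9131
Escaped at iteration 2

Answer: 2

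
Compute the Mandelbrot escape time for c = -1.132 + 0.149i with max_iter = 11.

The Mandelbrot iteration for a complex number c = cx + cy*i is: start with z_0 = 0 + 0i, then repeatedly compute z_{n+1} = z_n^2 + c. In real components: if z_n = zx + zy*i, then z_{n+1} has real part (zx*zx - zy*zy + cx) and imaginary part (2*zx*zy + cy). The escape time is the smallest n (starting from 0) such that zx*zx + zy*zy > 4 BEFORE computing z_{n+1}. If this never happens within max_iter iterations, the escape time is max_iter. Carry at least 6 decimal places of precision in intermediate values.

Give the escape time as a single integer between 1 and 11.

z_0 = 0 + 0i, c = -1.1320 + 0.1490i
Iter 1: z = -1.1320 + 0.1490i, |z|^2 = 1.3036
Iter 2: z = 0.1272 + -0.1883i, |z|^2 = 0.0517
Iter 3: z = -1.1513 + 0.1011i, |z|^2 = 1.3357
Iter 4: z = 0.1832 + -0.0837i, |z|^2 = 0.0406
Iter 5: z = -1.1054 + 0.1183i, |z|^2 = 1.2360
Iter 6: z = 0.0760 + -0.1126i, |z|^2 = 0.0184
Iter 7: z = -1.1389 + 0.1319i, |z|^2 = 1.3145
Iter 8: z = 0.1477 + -0.1514i, |z|^2 = 0.0447
Iter 9: z = -1.1331 + 0.1043i, |z|^2 = 1.2948
Iter 10: z = 0.1411 + -0.0873i, |z|^2 = 0.0275

Answer: 11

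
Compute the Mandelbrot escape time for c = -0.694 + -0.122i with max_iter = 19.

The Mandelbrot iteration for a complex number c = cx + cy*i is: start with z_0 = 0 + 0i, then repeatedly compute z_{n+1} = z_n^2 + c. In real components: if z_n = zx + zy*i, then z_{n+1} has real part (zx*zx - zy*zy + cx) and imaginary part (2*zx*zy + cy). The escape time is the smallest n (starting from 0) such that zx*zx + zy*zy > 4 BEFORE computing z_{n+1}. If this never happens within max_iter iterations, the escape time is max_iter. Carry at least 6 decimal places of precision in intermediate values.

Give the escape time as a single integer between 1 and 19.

Answer: 19

Derivation:
z_0 = 0 + 0i, c = -0.6940 + -0.1220i
Iter 1: z = -0.6940 + -0.1220i, |z|^2 = 0.4965
Iter 2: z = -0.2272 + 0.0473i, |z|^2 = 0.0539
Iter 3: z = -0.6446 + -0.1435i, |z|^2 = 0.4361
Iter 4: z = -0.2991 + 0.0630i, |z|^2 = 0.0934
Iter 5: z = -0.6085 + -0.1597i, |z|^2 = 0.3958
Iter 6: z = -0.3492 + 0.0724i, |z|^2 = 0.1272
Iter 7: z = -0.5773 + -0.1725i, |z|^2 = 0.3630
Iter 8: z = -0.3905 + 0.0772i, |z|^2 = 0.1585
Iter 9: z = -0.5475 + -0.1823i, |z|^2 = 0.3330
Iter 10: z = -0.4275 + 0.0776i, |z|^2 = 0.1888
Iter 11: z = -0.5173 + -0.1884i, |z|^2 = 0.3030
Iter 12: z = -0.4619 + 0.0729i, |z|^2 = 0.2187
Iter 13: z = -0.4859 + -0.1893i, |z|^2 = 0.2720
Iter 14: z = -0.4937 + 0.0620i, |z|^2 = 0.2476
Iter 15: z = -0.4541 + -0.1832i, |z|^2 = 0.2398
Iter 16: z = -0.5214 + 0.0444i, |z|^2 = 0.2738
Iter 17: z = -0.4242 + -0.1683i, |z|^2 = 0.2082
Iter 18: z = -0.5424 + 0.0207i, |z|^2 = 0.2946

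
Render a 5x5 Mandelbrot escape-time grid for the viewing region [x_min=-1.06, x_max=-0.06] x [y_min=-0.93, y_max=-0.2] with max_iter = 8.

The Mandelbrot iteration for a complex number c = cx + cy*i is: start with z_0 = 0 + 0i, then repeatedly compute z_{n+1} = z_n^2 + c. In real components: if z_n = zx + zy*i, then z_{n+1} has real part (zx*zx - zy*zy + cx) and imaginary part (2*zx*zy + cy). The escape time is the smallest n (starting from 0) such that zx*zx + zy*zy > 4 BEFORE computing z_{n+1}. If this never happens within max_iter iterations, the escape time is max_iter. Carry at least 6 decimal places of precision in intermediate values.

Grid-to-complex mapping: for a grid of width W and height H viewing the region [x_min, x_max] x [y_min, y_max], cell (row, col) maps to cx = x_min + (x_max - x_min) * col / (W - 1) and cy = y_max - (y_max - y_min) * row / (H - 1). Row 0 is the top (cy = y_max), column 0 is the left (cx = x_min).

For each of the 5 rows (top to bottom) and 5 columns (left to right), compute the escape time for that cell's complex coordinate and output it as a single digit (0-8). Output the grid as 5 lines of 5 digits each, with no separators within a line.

Answer: 88888
88888
55888
34688
33458

Derivation:
(row=0, col=0): c = -1.0600 + -0.2000i → escape time 8
(row=0, col=1): c = -0.8100 + -0.2000i → escape time 8
(row=0, col=2): c = -0.5600 + -0.2000i → escape time 8
(row=0, col=3): c = -0.3100 + -0.2000i → escape time 8
(row=0, col=4): c = -0.0600 + -0.2000i → escape time 8
(row=1, col=0): c = -1.0600 + -0.3825i → escape time 8
(row=1, col=1): c = -0.8100 + -0.3825i → escape time 8
(row=1, col=2): c = -0.5600 + -0.3825i → escape time 8
(row=1, col=3): c = -0.3100 + -0.3825i → escape time 8
(row=1, col=4): c = -0.0600 + -0.3825i → escape time 8
(row=2, col=0): c = -1.0600 + -0.5650i → escape time 5
(row=2, col=1): c = -0.8100 + -0.5650i → escape time 5
(row=2, col=2): c = -0.5600 + -0.5650i → escape time 8
(row=2, col=3): c = -0.3100 + -0.5650i → escape time 8
(row=2, col=4): c = -0.0600 + -0.5650i → escape time 8
(row=3, col=0): c = -1.0600 + -0.7475i → escape time 3
(row=3, col=1): c = -0.8100 + -0.7475i → escape time 4
(row=3, col=2): c = -0.5600 + -0.7475i → escape time 6
(row=3, col=3): c = -0.3100 + -0.7475i → escape time 8
(row=3, col=4): c = -0.0600 + -0.7475i → escape time 8
(row=4, col=0): c = -1.0600 + -0.9300i → escape time 3
(row=4, col=1): c = -0.8100 + -0.9300i → escape time 3
(row=4, col=2): c = -0.5600 + -0.9300i → escape time 4
(row=4, col=3): c = -0.3100 + -0.9300i → escape time 5
(row=4, col=4): c = -0.0600 + -0.9300i → escape time 8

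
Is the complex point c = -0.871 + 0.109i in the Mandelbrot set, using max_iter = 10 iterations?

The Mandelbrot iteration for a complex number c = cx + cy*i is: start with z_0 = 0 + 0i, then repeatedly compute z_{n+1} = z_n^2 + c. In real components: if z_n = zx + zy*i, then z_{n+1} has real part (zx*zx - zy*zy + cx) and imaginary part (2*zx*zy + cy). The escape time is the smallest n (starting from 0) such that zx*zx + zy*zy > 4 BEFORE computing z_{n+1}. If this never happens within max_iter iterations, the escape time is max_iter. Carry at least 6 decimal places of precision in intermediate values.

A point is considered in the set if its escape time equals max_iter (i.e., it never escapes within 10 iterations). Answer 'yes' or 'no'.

Answer: yes

Derivation:
z_0 = 0 + 0i, c = -0.8710 + 0.1090i
Iter 1: z = -0.8710 + 0.1090i, |z|^2 = 0.7705
Iter 2: z = -0.1242 + -0.0809i, |z|^2 = 0.0220
Iter 3: z = -0.8621 + 0.1291i, |z|^2 = 0.7599
Iter 4: z = -0.1444 + -0.1136i, |z|^2 = 0.0338
Iter 5: z = -0.8630 + 0.1418i, |z|^2 = 0.7649
Iter 6: z = -0.1463 + -0.1358i, |z|^2 = 0.0398
Iter 7: z = -0.8680 + 0.1487i, |z|^2 = 0.7756
Iter 8: z = -0.1396 + -0.1492i, |z|^2 = 0.0418
Iter 9: z = -0.8738 + 0.1507i, |z|^2 = 0.7862
Did not escape in 10 iterations → in set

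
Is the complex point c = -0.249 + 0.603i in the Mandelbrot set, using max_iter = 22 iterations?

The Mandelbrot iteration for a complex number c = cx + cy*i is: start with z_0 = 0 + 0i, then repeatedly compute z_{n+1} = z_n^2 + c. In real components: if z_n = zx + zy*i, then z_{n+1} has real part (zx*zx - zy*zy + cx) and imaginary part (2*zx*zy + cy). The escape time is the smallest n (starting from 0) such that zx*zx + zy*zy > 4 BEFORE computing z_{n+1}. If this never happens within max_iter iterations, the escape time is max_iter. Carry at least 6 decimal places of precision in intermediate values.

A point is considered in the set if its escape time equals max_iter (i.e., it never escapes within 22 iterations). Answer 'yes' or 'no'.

Answer: yes

Derivation:
z_0 = 0 + 0i, c = -0.2490 + 0.6030i
Iter 1: z = -0.2490 + 0.6030i, |z|^2 = 0.4256
Iter 2: z = -0.5506 + 0.3027i, |z|^2 = 0.3948
Iter 3: z = -0.0375 + 0.2697i, |z|^2 = 0.0741
Iter 4: z = -0.3203 + 0.5828i, |z|^2 = 0.4423
Iter 5: z = -0.4861 + 0.2296i, |z|^2 = 0.2890
Iter 6: z = -0.0655 + 0.3798i, |z|^2 = 0.1485
Iter 7: z = -0.3889 + 0.5533i, |z|^2 = 0.4574
Iter 8: z = -0.4038 + 0.1726i, |z|^2 = 0.1929
Iter 9: z = -0.1157 + 0.4636i, |z|^2 = 0.2283
Iter 10: z = -0.4505 + 0.4957i, |z|^2 = 0.4487
Iter 11: z = -0.2918 + 0.1564i, |z|^2 = 0.1096
Iter 12: z = -0.1883 + 0.5117i, |z|^2 = 0.2973
Iter 13: z = -0.4754 + 0.4103i, |z|^2 = 0.3943
Iter 14: z = -0.1913 + 0.2129i, |z|^2 = 0.0819
Iter 15: z = -0.2577 + 0.5215i, |z|^2 = 0.3384
Iter 16: z = -0.4546 + 0.3342i, |z|^2 = 0.3183
Iter 17: z = -0.1540 + 0.2992i, |z|^2 = 0.1132
Iter 18: z = -0.3148 + 0.5108i, |z|^2 = 0.3601
Iter 19: z = -0.4109 + 0.2814i, |z|^2 = 0.2480
Iter 20: z = -0.1594 + 0.3718i, |z|^2 = 0.1636
Iter 21: z = -0.3618 + 0.4845i, |z|^2 = 0.3657
Did not escape in 22 iterations → in set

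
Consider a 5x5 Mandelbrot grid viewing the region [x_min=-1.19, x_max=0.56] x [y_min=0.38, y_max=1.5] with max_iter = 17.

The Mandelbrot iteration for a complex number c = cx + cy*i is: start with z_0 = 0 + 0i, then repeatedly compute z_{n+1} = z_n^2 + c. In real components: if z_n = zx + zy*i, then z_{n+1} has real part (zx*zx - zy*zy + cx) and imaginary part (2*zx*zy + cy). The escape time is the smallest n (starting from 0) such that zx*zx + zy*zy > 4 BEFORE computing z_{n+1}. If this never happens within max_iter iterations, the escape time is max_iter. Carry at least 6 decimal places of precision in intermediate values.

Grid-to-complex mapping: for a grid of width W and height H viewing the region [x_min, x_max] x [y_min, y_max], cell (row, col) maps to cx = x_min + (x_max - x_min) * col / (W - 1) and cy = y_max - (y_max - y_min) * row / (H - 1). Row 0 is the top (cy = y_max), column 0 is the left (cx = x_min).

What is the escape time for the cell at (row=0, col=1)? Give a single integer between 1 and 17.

z_0 = 0 + 0i, c = -0.7525 + 1.5000i
Iter 1: z = -0.7525 + 1.5000i, |z|^2 = 2.8163
Iter 2: z = -2.4362 + -0.7575i, |z|^2 = 6.5091
Escaped at iteration 2

Answer: 2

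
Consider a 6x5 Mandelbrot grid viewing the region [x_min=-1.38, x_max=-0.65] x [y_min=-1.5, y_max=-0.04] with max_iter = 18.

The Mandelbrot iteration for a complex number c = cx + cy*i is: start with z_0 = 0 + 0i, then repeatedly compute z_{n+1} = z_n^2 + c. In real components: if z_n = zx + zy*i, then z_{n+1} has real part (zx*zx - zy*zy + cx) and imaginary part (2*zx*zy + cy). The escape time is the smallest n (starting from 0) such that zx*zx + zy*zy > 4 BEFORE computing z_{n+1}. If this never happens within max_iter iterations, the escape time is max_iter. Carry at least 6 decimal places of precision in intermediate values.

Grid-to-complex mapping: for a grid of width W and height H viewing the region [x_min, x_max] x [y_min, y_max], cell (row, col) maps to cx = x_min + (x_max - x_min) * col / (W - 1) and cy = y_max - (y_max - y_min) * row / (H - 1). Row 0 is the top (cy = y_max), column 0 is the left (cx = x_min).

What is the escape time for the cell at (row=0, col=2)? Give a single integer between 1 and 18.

Answer: 18

Derivation:
z_0 = 0 + 0i, c = -1.0880 + -0.0400i
Iter 1: z = -1.0880 + -0.0400i, |z|^2 = 1.1853
Iter 2: z = 0.0941 + 0.0470i, |z|^2 = 0.0111
Iter 3: z = -1.0813 + -0.0311i, |z|^2 = 1.1703
Iter 4: z = 0.0803 + 0.0274i, |z|^2 = 0.0072
Iter 5: z = -1.0823 + -0.0356i, |z|^2 = 1.1726
Iter 6: z = 0.0821 + 0.0371i, |z|^2 = 0.0081
Iter 7: z = -1.0826 + -0.0339i, |z|^2 = 1.1732
Iter 8: z = 0.0829 + 0.0334i, |z|^2 = 0.0080
Iter 9: z = -1.0822 + -0.0345i, |z|^2 = 1.1724
Iter 10: z = 0.0821 + 0.0346i, |z|^2 = 0.0079
Iter 11: z = -1.0825 + -0.0343i, |z|^2 = 1.1729
Iter 12: z = 0.0825 + 0.0343i, |z|^2 = 0.0080
Iter 13: z = -1.0824 + -0.0343i, |z|^2 = 1.1727
Iter 14: z = 0.0823 + 0.0343i, |z|^2 = 0.0080
Iter 15: z = -1.0824 + -0.0343i, |z|^2 = 1.1728
Iter 16: z = 0.0824 + 0.0344i, |z|^2 = 0.0080
Iter 17: z = -1.0824 + -0.0343i, |z|^2 = 1.1727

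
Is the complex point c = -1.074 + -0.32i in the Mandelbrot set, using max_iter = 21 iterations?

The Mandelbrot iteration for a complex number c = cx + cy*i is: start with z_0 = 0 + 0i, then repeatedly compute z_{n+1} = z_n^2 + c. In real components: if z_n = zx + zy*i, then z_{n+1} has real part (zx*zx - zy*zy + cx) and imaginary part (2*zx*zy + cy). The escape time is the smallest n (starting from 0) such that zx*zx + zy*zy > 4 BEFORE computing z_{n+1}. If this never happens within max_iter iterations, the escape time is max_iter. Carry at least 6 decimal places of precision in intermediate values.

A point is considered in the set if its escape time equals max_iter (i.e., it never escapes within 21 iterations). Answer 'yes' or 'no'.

z_0 = 0 + 0i, c = -1.0740 + -0.3200i
Iter 1: z = -1.0740 + -0.3200i, |z|^2 = 1.2559
Iter 2: z = -0.0229 + 0.3674i, |z|^2 = 0.1355
Iter 3: z = -1.2084 + -0.3368i, |z|^2 = 1.5738
Iter 4: z = 0.2728 + 0.4941i, |z|^2 = 0.3186
Iter 5: z = -1.2437 + -0.0504i, |z|^2 = 1.5493
Iter 6: z = 0.4702 + -0.1947i, |z|^2 = 0.2590
Iter 7: z = -0.8908 + -0.5031i, |z|^2 = 1.0466
Iter 8: z = -0.5336 + 0.5763i, |z|^2 = 0.6168
Iter 9: z = -1.1213 + -0.9350i, |z|^2 = 2.1317
Iter 10: z = -0.6909 + 1.7770i, |z|^2 = 3.6349
Iter 11: z = -3.7542 + -2.7753i, |z|^2 = 21.7968
Escaped at iteration 11

Answer: no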